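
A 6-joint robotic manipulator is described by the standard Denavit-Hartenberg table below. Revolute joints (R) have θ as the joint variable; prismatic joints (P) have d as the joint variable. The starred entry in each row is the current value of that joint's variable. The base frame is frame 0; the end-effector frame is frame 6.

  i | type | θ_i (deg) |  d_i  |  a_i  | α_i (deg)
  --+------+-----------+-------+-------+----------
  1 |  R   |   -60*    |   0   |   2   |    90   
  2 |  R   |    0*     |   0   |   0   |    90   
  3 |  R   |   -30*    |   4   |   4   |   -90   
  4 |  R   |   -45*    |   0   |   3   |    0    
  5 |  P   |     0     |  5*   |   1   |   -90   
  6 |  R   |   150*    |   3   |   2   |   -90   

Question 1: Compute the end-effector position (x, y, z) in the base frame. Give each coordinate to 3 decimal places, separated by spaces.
5.690 -9.059 -3.482

after link 1: o_1 = (1.0000, -1.7321, 0.0000)
after link 2: o_2 = (1.0000, -1.7321, 0.0000)
after link 3: o_3 = (4.4641, -3.7321, -4.0000)
after link 4: o_4 = (6.3012, -4.7927, -6.1213)
after link 5: o_5 = (4.4136, -9.4764, -6.8284)
after link 6: o_6 = (5.6900, -9.0587, -3.4824)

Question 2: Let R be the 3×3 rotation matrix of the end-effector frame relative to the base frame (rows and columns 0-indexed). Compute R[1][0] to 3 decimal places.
0.739

End-effector x-axis (col 0 of R) = (-0.2803,0.7392,0.6124)
R[1][0] = 0.7392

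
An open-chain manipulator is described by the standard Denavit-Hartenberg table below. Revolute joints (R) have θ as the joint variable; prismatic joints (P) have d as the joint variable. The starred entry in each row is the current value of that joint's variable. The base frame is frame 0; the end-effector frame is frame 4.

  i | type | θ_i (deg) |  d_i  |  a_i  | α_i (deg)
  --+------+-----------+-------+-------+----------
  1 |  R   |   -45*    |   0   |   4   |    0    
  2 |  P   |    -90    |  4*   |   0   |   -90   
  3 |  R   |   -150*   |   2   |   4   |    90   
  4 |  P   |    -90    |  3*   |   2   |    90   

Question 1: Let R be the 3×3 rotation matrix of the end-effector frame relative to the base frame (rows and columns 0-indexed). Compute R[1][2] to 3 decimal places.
-0.612

End-effector z-axis (col 2 of R) = (-0.6124,-0.6124,-0.5000)
R[1][2] = -0.6124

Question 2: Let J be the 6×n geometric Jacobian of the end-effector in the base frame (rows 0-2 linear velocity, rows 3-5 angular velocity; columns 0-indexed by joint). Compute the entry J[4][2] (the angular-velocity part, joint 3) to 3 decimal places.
-0.707

axis z_2 = (0.7071,-0.7071,0.0000); lever o_n−o_2 = (3.5101,3.5101,-0.5981)
cross product → J_v[:, 2] = (0.4229,0.4229,4.9641)
J_ω[:, 2] = z_2
entry J[4][2] = -0.7071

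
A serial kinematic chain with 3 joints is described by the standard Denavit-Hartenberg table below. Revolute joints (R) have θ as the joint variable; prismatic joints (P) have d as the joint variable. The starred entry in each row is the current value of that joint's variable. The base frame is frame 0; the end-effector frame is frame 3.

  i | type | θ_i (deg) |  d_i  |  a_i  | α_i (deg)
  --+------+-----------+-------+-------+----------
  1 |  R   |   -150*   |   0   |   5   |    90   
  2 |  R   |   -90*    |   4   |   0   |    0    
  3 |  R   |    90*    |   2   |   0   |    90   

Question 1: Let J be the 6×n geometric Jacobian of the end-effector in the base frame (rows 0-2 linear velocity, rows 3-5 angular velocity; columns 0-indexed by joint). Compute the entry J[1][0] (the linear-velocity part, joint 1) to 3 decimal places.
-7.330

axis z_0 = ẑ; lever o_n−o_0 = (-7.3301,2.6962,0.0000)
cross product → J_v[:, 0] = (-2.6962,-7.3301,0.0000)
J_ω[:, 0] = z_0
entry J[1][0] = -7.3301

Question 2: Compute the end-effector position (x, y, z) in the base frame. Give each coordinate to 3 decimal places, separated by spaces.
after link 1: o_1 = (-4.3301, -2.5000, 0.0000)
after link 2: o_2 = (-6.3301, 0.9641, 0.0000)
after link 3: o_3 = (-7.3301, 2.6962, 0.0000)

-7.330 2.696 0.000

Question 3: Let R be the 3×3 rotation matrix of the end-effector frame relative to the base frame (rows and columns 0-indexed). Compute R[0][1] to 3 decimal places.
-0.500

End-effector y-axis (col 1 of R) = (-0.5000,0.8660,0.0000)
R[0][1] = -0.5000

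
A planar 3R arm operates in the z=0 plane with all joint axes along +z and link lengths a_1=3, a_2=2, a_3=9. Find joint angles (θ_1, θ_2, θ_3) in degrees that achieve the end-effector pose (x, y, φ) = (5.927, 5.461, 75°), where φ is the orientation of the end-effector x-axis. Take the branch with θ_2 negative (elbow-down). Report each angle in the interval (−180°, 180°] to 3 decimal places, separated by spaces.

-30.001 -30.013 135.014

wrist centre = target − a_3·(cos φ, sin φ) = (3.5976, -3.2323)
cos θ_2 = (23.3909−3²−2²)/(2·3·2) = 0.8659; θ_2 = -30.0134° (elbow-down)
β = atan2(-3.2323,3.5976) = -41.9385°; ψ = atan2(-1.0004,4.7318) = -11.9377°
θ_1 = β − ψ = -30.0008°
θ_3 = φ − θ_1 − θ_2 = 135.0141° (wrapped to (-180°,180°])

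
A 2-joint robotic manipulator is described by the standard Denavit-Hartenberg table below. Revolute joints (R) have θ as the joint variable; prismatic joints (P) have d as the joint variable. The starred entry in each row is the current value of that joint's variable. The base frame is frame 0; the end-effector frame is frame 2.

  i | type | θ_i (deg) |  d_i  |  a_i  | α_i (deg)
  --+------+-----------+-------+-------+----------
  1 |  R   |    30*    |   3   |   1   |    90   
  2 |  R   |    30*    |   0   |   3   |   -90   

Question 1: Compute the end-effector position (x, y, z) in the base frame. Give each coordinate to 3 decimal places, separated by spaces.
3.116 1.799 4.500

after link 1: o_1 = (0.8660, 0.5000, 3.0000)
after link 2: o_2 = (3.1160, 1.7990, 4.5000)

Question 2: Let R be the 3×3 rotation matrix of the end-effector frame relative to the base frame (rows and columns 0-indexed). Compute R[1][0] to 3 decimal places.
End-effector x-axis (col 0 of R) = (0.7500,0.4330,0.5000)
R[1][0] = 0.4330

0.433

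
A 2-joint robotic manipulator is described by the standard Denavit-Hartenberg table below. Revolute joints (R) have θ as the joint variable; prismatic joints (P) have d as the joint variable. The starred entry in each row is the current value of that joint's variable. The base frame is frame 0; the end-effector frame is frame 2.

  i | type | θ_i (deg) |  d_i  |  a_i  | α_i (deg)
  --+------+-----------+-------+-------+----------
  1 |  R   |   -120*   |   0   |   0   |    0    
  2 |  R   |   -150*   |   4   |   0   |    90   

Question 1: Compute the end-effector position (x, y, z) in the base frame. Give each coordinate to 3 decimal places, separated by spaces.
after link 1: o_1 = (0.0000, 0.0000, 0.0000)
after link 2: o_2 = (0.0000, 0.0000, 4.0000)

0.000 0.000 4.000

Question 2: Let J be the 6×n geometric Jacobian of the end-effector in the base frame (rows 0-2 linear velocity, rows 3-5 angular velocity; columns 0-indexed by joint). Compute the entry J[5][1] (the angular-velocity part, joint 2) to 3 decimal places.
axis z_1 = (0.0000,0.0000,1.0000); lever o_n−o_1 = (0.0000,0.0000,4.0000)
cross product → J_v[:, 1] = (0.0000,0.0000,0.0000)
J_ω[:, 1] = z_1
entry J[5][1] = 1.0000

1.000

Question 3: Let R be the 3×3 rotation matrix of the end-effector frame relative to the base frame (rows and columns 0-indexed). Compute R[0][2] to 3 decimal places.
1.000

End-effector z-axis (col 2 of R) = (1.0000,0.0000,0.0000)
R[0][2] = 1.0000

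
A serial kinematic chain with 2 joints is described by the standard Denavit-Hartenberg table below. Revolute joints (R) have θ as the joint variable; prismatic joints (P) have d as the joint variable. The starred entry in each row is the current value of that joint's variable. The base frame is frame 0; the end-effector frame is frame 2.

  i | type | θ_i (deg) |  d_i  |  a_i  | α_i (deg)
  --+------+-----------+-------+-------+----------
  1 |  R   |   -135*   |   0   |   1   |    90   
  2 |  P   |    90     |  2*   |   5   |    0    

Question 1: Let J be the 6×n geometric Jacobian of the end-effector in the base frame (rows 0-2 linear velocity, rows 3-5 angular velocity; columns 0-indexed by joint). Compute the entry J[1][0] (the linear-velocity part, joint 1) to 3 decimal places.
axis z_0 = ẑ; lever o_n−o_0 = (-2.1213,0.7071,5.0000)
cross product → J_v[:, 0] = (-0.7071,-2.1213,0.0000)
J_ω[:, 0] = z_0
entry J[1][0] = -2.1213

-2.121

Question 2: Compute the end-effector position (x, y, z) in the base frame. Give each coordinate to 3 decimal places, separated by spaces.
after link 1: o_1 = (-0.7071, -0.7071, 0.0000)
after link 2: o_2 = (-2.1213, 0.7071, 5.0000)

-2.121 0.707 5.000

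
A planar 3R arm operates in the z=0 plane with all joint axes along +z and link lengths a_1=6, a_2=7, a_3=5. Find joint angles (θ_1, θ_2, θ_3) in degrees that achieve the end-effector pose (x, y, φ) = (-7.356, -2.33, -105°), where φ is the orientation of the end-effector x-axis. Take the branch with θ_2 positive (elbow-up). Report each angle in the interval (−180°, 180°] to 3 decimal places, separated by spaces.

wrist centre = target − a_3·(cos φ, sin φ) = (-6.0619, 2.4996)
cos θ_2 = (42.9948−6²−7²)/(2·6·7) = -0.5001; θ_2 = 120.0041° (elbow-up)
β = atan2(2.4996,-6.0619) = 157.5912°; ψ = atan2(6.0619,2.4996) = 67.5917°
θ_1 = β − ψ = 89.9994°
θ_3 = φ − θ_1 − θ_2 = 44.9965° (wrapped to (-180°,180°])

89.999 120.004 44.996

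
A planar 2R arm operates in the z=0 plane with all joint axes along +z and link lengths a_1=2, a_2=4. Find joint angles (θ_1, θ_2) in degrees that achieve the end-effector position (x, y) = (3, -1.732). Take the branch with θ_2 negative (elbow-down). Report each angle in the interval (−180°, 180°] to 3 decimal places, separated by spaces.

cos θ_2 = (11.9998−2²−4²)/(2·2·4) = -0.5000; θ_2 = -120.0007° (elbow-down)
β = atan2(-1.7320,3.0000) = -29.9993°; ψ = atan2(-3.4641,-0.0000) = -90.0007°
θ_1 = β − ψ = 60.0015°

60.001 -120.001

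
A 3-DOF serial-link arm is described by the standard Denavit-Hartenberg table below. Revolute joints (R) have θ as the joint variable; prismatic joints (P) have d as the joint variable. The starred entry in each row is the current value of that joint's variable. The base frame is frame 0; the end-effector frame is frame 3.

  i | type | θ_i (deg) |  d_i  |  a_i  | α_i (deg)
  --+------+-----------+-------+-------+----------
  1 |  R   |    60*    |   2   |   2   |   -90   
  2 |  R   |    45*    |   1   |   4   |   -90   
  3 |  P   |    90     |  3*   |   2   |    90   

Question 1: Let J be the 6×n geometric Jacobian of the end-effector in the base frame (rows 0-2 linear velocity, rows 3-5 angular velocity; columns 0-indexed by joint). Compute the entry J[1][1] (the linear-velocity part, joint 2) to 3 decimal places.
-4.287

axis z_1 = (-0.8660,0.5000,0.0000); lever o_n−o_1 = (1.2196,0.1124,-4.9497)
cross product → J_v[:, 1] = (-2.4749,-4.2866,-0.7071)
J_ω[:, 1] = z_1
entry J[1][1] = -4.2866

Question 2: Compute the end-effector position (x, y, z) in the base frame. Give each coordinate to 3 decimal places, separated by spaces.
after link 1: o_1 = (1.0000, 1.7321, 2.0000)
after link 2: o_2 = (1.5482, 4.6815, -0.8284)
after link 3: o_3 = (2.2196, 1.8444, -2.9497)

2.220 1.844 -2.950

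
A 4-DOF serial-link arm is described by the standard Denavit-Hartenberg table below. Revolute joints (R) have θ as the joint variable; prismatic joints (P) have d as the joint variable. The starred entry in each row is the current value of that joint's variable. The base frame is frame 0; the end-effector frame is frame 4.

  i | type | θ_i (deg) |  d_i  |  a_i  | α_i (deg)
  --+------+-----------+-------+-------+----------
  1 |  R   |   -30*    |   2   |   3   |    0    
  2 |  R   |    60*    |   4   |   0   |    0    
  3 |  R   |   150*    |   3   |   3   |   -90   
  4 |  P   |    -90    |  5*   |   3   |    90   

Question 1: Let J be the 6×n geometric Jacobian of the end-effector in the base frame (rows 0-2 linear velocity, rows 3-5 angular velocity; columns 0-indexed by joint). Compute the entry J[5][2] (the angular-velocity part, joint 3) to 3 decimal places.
axis z_2 = (0.0000,0.0000,1.0000); lever o_n−o_2 = (-3.0000,-5.0000,6.0000)
cross product → J_v[:, 2] = (5.0000,-3.0000,0.0000)
J_ω[:, 2] = z_2
entry J[5][2] = 1.0000

1.000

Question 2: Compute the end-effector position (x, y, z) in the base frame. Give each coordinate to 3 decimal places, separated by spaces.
after link 1: o_1 = (2.5981, -1.5000, 2.0000)
after link 2: o_2 = (2.5981, -1.5000, 6.0000)
after link 3: o_3 = (-0.4019, -1.5000, 9.0000)
after link 4: o_4 = (-0.4019, -6.5000, 12.0000)

-0.402 -6.500 12.000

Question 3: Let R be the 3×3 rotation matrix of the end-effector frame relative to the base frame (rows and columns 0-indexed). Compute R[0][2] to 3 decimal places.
End-effector z-axis (col 2 of R) = (1.0000,-0.0000,0.0000)
R[0][2] = 1.0000

1.000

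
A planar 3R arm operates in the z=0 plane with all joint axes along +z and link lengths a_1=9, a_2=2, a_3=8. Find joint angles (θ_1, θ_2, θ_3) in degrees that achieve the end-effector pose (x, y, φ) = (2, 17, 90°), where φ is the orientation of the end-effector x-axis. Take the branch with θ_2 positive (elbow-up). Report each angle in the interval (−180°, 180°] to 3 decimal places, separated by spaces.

64.942 90.000 -64.942

wrist centre = target − a_3·(cos φ, sin φ) = (2.0000, 9.0000)
cos θ_2 = (85.0000−9²−2²)/(2·9·2) = 0.0000; θ_2 = 90.0000° (elbow-up)
β = atan2(9.0000,2.0000) = 77.4712°; ψ = atan2(2.0000,9.0000) = 12.5288°
θ_1 = β − ψ = 64.9424°
θ_3 = φ − θ_1 − θ_2 = -64.9424° (wrapped to (-180°,180°])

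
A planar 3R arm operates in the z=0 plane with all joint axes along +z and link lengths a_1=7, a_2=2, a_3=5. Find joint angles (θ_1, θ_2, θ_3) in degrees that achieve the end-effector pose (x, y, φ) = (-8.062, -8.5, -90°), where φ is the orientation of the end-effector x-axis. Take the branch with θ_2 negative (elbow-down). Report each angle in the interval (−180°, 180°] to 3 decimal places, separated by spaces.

-149.997 -30.012 90.009

wrist centre = target − a_3·(cos φ, sin φ) = (-8.0620, -3.5000)
cos θ_2 = (77.2458−7²−2²)/(2·7·2) = 0.8659; θ_2 = -30.0117° (elbow-down)
β = atan2(-3.5000,-8.0620) = -156.5326°; ψ = atan2(-1.0004,8.7318) = -6.5355°
θ_1 = β − ψ = -149.9971°
θ_3 = φ − θ_1 − θ_2 = 90.0088° (wrapped to (-180°,180°])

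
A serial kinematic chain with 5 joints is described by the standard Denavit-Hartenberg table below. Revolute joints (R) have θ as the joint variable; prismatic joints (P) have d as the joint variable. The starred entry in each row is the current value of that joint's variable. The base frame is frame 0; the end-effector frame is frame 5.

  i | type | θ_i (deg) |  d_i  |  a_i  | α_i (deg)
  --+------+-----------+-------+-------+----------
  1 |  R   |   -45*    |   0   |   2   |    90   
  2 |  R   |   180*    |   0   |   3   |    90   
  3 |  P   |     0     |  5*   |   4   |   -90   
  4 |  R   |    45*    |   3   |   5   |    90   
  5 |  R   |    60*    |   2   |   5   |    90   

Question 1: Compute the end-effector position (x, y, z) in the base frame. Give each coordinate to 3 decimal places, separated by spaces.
after link 1: o_1 = (1.4142, -1.4142, 0.0000)
after link 2: o_2 = (-0.7071, 0.7071, 0.0000)
after link 3: o_3 = (-3.5355, 3.5355, 5.0000)
after link 4: o_4 = (-8.1569, 3.9142, 1.4645)
after link 5: o_5 = (-13.4687, 3.1024, 1.1109)

-13.469 3.102 1.111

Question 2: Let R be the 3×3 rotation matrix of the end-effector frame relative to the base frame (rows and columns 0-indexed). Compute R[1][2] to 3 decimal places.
0.787

End-effector z-axis (col 2 of R) = (-0.0795,0.7866,-0.6124)
R[1][2] = 0.7866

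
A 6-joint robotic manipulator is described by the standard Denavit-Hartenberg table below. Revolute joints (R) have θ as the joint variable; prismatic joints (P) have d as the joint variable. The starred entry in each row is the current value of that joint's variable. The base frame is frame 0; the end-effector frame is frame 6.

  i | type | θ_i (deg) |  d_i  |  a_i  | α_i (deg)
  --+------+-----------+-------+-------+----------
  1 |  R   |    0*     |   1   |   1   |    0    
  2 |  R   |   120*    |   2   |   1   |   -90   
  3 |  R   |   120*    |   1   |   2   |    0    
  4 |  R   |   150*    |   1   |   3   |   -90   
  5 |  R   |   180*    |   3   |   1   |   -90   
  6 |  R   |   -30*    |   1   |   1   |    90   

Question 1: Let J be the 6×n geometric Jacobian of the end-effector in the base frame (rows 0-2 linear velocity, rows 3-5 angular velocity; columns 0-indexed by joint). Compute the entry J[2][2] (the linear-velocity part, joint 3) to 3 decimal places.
axis z_2 = (-0.8660,-0.5000,0.0000); lever o_n−o_2 = (-3.8481,0.6651,-0.5981)
cross product → J_v[:, 2] = (0.2990,-0.5179,-2.5000)
J_ω[:, 2] = z_2
entry J[2][2] = -2.5000

-2.500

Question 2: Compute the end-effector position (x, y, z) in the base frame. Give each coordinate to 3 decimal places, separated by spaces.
-3.348 1.531 2.402

after link 1: o_1 = (1.0000, 0.0000, 1.0000)
after link 2: o_2 = (0.5000, 0.8660, 3.0000)
after link 3: o_3 = (0.1340, -0.5000, 1.2679)
after link 4: o_4 = (-0.7321, -1.0000, 4.2679)
after link 5: o_5 = (-2.2321, 1.5981, 3.2679)
after link 6: o_6 = (-3.3481, 1.5311, 2.4019)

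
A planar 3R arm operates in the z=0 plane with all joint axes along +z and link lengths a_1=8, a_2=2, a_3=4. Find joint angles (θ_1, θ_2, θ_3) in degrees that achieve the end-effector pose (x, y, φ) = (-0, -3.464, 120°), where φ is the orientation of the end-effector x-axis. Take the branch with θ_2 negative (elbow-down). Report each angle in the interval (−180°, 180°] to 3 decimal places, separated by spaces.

-60.000 -120.003 -59.997

wrist centre = target − a_3·(cos φ, sin φ) = (2.0000, -6.9281)
cos θ_2 = (51.9986−8²−2²)/(2·8·2) = -0.5000; θ_2 = -120.0029° (elbow-down)
β = atan2(-6.9281,2.0000) = -73.8977°; ψ = atan2(-1.7320,6.9999) = -13.8977°
θ_1 = β − ψ = -60.0000°
θ_3 = φ − θ_1 − θ_2 = -59.9971° (wrapped to (-180°,180°])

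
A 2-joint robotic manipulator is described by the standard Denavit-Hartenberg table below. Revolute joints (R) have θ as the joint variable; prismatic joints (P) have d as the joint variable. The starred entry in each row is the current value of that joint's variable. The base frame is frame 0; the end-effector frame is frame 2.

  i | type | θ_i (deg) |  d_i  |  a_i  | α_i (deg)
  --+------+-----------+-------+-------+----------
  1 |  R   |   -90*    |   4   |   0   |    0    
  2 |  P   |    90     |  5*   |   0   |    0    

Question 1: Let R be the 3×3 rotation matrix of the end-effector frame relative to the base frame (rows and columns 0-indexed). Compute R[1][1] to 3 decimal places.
1.000

End-effector y-axis (col 1 of R) = (0.0000,1.0000,0.0000)
R[1][1] = 1.0000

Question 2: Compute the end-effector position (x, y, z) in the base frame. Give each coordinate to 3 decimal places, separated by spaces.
after link 1: o_1 = (0.0000, 0.0000, 4.0000)
after link 2: o_2 = (0.0000, 0.0000, 9.0000)

0.000 0.000 9.000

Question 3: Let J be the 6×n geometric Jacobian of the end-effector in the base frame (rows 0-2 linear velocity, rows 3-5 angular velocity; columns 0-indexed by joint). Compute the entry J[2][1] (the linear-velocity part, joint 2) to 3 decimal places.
1.000

prismatic axis z_1 = (0.0000,0.0000,1.0000)
J_v[:, 1] = z_1; J_ω[:, 1] = (0,0,0)
entry J[2][1] = 1.0000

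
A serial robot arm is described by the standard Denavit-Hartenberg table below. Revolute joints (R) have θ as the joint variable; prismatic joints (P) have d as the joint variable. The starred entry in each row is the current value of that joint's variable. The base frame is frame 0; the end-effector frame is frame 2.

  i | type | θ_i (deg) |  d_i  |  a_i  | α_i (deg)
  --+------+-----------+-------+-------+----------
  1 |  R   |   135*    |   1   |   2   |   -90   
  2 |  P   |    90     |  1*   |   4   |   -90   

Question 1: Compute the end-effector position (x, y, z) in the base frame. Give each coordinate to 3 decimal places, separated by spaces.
after link 1: o_1 = (-1.4142, 1.4142, 1.0000)
after link 2: o_2 = (-2.1213, 0.7071, -3.0000)

-2.121 0.707 -3.000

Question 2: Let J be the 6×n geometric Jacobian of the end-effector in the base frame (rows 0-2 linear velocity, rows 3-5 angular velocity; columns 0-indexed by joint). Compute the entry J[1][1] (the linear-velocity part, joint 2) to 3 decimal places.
prismatic axis z_1 = (-0.7071,-0.7071,0.0000)
J_v[:, 1] = z_1; J_ω[:, 1] = (0,0,0)
entry J[1][1] = -0.7071

-0.707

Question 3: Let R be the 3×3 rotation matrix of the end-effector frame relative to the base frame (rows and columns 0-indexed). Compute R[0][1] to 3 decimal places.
0.707

End-effector y-axis (col 1 of R) = (0.7071,0.7071,-0.0000)
R[0][1] = 0.7071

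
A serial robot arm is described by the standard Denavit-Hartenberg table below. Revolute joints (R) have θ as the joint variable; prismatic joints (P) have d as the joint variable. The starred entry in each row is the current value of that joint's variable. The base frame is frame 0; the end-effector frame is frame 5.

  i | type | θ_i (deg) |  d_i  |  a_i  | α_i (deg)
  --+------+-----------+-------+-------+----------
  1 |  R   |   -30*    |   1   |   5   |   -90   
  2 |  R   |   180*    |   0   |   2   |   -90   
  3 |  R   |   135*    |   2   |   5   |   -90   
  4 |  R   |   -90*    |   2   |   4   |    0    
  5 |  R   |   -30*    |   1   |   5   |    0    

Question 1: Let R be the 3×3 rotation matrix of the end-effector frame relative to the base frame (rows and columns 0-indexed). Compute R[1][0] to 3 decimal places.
0.483

End-effector x-axis (col 0 of R) = (-0.1294,0.4830,0.8660)
R[1][0] = 0.4830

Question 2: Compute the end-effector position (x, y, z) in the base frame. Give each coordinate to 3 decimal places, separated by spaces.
6.143 -3.138 11.330

after link 1: o_1 = (4.3301, -2.5000, 1.0000)
after link 2: o_2 = (2.5981, -1.5000, 1.0000)
after link 3: o_3 = (3.8922, -6.3296, 3.0000)
after link 4: o_4 = (5.8240, -5.8120, 7.0000)
after link 5: o_5 = (6.1429, -3.1384, 11.3301)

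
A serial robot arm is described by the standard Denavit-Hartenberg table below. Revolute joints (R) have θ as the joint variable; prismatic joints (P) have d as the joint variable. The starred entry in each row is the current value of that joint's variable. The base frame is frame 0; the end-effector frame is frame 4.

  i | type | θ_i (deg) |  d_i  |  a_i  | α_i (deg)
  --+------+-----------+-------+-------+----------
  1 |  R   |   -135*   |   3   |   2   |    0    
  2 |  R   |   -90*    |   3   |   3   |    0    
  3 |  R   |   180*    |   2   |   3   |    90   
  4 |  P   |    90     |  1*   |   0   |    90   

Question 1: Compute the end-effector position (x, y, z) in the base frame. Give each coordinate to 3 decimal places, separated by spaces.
-2.121 -2.121 8.000

after link 1: o_1 = (-1.4142, -1.4142, 3.0000)
after link 2: o_2 = (-3.5355, 0.7071, 6.0000)
after link 3: o_3 = (-1.4142, -1.4142, 8.0000)
after link 4: o_4 = (-2.1213, -2.1213, 8.0000)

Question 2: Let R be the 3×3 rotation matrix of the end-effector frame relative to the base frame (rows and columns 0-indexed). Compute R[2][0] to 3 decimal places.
1.000

End-effector x-axis (col 0 of R) = (0.0000,-0.0000,1.0000)
R[2][0] = 1.0000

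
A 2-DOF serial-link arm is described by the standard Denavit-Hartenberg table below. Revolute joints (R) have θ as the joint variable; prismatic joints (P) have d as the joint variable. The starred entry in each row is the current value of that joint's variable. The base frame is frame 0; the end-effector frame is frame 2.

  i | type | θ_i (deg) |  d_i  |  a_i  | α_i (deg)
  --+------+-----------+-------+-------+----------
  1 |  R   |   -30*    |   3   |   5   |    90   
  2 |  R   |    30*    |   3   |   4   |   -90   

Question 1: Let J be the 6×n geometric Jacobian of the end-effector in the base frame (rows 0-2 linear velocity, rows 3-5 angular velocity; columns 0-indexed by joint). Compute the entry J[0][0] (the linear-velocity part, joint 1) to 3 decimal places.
axis z_0 = ẑ; lever o_n−o_0 = (5.8301,-6.8301,5.0000)
cross product → J_v[:, 0] = (6.8301,5.8301,-0.0000)
J_ω[:, 0] = z_0
entry J[0][0] = 6.8301

6.830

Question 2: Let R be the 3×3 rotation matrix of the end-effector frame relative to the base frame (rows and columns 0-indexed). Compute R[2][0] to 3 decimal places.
End-effector x-axis (col 0 of R) = (0.7500,-0.4330,0.5000)
R[2][0] = 0.5000

0.500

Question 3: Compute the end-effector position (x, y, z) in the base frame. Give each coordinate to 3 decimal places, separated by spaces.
after link 1: o_1 = (4.3301, -2.5000, 3.0000)
after link 2: o_2 = (5.8301, -6.8301, 5.0000)

5.830 -6.830 5.000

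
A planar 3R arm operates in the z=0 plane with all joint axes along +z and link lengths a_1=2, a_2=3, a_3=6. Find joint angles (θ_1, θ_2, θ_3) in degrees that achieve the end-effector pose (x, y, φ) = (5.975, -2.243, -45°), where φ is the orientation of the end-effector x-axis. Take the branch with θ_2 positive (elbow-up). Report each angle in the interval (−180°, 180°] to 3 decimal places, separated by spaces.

-30.012 120.002 -134.990

wrist centre = target − a_3·(cos φ, sin φ) = (1.7324, 1.9996)
cos θ_2 = (6.9996−2²−3²)/(2·2·3) = -0.5000; θ_2 = 120.0020° (elbow-up)
β = atan2(1.9996,1.7324) = 49.0965°; ψ = atan2(2.5980,0.4999) = 79.1083°
θ_1 = β − ψ = -30.0119°
θ_3 = φ − θ_1 − θ_2 = -134.9901° (wrapped to (-180°,180°])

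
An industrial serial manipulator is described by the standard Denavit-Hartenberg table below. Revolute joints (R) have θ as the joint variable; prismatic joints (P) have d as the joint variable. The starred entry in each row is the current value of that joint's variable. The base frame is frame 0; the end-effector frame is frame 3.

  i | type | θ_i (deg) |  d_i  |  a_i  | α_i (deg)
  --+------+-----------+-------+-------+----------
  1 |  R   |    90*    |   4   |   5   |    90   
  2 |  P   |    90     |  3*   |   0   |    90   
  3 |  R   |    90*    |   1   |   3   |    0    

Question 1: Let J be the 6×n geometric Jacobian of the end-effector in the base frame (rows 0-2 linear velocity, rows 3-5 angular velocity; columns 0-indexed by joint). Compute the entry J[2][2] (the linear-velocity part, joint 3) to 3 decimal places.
axis z_2 = (0.0000,1.0000,-0.0000); lever o_n−o_2 = (3.0000,1.0000,0.0000)
cross product → J_v[:, 2] = (0.0000,-0.0000,-3.0000)
J_ω[:, 2] = z_2
entry J[2][2] = -3.0000

-3.000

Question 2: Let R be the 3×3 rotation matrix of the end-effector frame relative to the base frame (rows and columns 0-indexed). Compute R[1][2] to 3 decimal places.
1.000

End-effector z-axis (col 2 of R) = (0.0000,1.0000,-0.0000)
R[1][2] = 1.0000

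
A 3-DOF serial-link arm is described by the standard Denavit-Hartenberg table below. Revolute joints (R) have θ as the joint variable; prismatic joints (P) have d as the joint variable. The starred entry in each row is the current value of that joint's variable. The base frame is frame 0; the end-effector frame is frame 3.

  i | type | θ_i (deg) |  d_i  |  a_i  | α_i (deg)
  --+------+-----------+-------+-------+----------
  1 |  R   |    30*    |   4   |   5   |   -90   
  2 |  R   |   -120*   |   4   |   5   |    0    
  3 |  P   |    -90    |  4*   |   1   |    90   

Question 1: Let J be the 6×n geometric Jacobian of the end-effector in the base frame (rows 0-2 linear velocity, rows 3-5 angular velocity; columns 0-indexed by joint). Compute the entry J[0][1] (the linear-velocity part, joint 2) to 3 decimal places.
axis z_1 = (-0.5000,0.8660,0.0000); lever o_n−o_1 = (-6.9151,5.2452,3.8301)
cross product → J_v[:, 1] = (3.3170,1.9151,3.3660)
J_ω[:, 1] = z_1
entry J[0][1] = 3.3170

3.317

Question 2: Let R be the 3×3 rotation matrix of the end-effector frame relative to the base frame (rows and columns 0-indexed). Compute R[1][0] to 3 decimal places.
-0.433

End-effector x-axis (col 0 of R) = (-0.7500,-0.4330,-0.5000)
R[1][0] = -0.4330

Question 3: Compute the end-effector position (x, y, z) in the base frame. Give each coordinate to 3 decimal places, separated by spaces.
-2.585 7.745 7.830

after link 1: o_1 = (4.3301, 2.5000, 4.0000)
after link 2: o_2 = (0.1651, 4.7141, 8.3301)
after link 3: o_3 = (-2.5849, 7.7452, 7.8301)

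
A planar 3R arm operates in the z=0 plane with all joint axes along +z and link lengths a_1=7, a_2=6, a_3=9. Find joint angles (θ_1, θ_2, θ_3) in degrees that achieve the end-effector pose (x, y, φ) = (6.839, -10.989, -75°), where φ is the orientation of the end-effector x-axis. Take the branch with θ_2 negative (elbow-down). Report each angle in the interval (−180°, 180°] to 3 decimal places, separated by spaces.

wrist centre = target − a_3·(cos φ, sin φ) = (4.5096, -2.2957)
cos θ_2 = (25.6068−7²−6²)/(2·7·6) = -0.7071; θ_2 = -134.9963° (elbow-down)
β = atan2(-2.2957,4.5096) = -26.9788°; ψ = atan2(-4.2429,2.7576) = -56.9786°
θ_1 = β − ψ = 29.9998°
θ_3 = φ − θ_1 − θ_2 = 29.9965° (wrapped to (-180°,180°])

30.000 -134.996 29.996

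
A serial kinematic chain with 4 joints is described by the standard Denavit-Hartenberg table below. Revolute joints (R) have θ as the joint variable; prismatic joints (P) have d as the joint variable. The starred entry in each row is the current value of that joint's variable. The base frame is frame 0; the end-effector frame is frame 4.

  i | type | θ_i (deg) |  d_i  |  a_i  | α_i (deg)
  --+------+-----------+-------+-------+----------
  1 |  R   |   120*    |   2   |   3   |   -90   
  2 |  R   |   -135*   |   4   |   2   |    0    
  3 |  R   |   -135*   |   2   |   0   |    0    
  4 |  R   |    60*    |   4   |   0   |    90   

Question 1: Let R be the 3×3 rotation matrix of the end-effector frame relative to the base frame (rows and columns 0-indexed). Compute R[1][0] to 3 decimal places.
End-effector x-axis (col 0 of R) = (0.4330,-0.7500,-0.5000)
R[1][0] = -0.7500

-0.750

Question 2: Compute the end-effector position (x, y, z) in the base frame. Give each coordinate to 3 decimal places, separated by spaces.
after link 1: o_1 = (-1.5000, 2.5981, 2.0000)
after link 2: o_2 = (-4.2570, -0.6267, 3.4142)
after link 3: o_3 = (-5.9890, -1.6267, 3.4142)
after link 4: o_4 = (-9.4531, -3.6267, 3.4142)

-9.453 -3.627 3.414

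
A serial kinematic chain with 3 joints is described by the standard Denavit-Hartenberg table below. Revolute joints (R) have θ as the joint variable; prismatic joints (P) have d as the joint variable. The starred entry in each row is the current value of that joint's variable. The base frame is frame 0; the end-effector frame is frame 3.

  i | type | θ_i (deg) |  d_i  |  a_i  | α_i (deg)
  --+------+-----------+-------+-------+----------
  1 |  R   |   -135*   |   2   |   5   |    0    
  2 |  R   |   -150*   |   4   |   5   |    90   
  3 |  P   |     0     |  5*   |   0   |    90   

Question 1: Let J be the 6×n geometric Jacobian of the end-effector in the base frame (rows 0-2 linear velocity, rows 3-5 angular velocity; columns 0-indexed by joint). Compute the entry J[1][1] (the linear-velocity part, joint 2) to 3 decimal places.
axis z_1 = (0.0000,0.0000,1.0000); lever o_n−o_1 = (6.1237,3.5355,4.0000)
cross product → J_v[:, 1] = (-3.5355,6.1237,0.0000)
J_ω[:, 1] = z_1
entry J[1][1] = 6.1237

6.124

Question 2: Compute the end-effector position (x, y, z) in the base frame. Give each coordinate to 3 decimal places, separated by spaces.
2.588 0.000 6.000

after link 1: o_1 = (-3.5355, -3.5355, 2.0000)
after link 2: o_2 = (-2.2414, 1.2941, 6.0000)
after link 3: o_3 = (2.5882, 0.0000, 6.0000)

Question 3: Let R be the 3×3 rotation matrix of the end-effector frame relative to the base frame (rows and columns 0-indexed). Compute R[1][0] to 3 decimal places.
0.966

End-effector x-axis (col 0 of R) = (0.2588,0.9659,0.0000)
R[1][0] = 0.9659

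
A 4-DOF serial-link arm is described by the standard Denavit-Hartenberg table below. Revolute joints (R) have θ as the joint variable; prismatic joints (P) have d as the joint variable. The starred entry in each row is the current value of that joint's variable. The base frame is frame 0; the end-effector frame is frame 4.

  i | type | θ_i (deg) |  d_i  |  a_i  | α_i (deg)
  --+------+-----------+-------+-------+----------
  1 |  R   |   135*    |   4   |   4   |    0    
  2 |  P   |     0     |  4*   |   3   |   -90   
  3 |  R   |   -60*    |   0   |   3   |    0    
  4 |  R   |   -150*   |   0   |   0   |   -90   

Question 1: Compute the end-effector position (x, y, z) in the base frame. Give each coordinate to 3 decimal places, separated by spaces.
after link 1: o_1 = (-2.8284, 2.8284, 4.0000)
after link 2: o_2 = (-4.9497, 4.9497, 8.0000)
after link 3: o_3 = (-6.0104, 6.0104, 10.5981)
after link 4: o_4 = (-6.0104, 6.0104, 10.5981)

-6.010 6.010 10.598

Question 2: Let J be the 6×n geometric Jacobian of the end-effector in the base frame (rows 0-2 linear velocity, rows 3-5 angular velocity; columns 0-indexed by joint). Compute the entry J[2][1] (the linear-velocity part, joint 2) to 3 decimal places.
1.000

prismatic axis z_1 = (0.0000,0.0000,1.0000)
J_v[:, 1] = z_1; J_ω[:, 1] = (0,0,0)
entry J[2][1] = 1.0000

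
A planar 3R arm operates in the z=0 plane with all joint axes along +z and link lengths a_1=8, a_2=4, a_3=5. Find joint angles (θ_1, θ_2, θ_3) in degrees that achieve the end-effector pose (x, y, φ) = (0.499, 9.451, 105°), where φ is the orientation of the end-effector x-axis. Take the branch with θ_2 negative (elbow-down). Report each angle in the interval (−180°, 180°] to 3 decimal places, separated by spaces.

wrist centre = target − a_3·(cos φ, sin φ) = (1.7931, 4.6214)
cos θ_2 = (24.5723−8²−4²)/(2·8·4) = -0.8661; θ_2 = -150.0038° (elbow-down)
β = atan2(4.6214,1.7931) = 68.7937°; ψ = atan2(-1.9998,4.5358) = -23.7922°
θ_1 = β − ψ = 92.5859°
θ_3 = φ − θ_1 − θ_2 = 162.4179° (wrapped to (-180°,180°])

92.586 -150.004 162.418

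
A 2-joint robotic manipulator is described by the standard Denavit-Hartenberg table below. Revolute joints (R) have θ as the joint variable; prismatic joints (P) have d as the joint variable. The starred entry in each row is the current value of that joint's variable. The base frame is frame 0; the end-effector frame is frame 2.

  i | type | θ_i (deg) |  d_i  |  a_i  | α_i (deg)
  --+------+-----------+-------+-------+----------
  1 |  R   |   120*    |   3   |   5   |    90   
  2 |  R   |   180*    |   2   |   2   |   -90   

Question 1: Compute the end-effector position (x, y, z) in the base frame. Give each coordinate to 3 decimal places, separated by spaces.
after link 1: o_1 = (-2.5000, 4.3301, 3.0000)
after link 2: o_2 = (0.2321, 3.5981, 3.0000)

0.232 3.598 3.000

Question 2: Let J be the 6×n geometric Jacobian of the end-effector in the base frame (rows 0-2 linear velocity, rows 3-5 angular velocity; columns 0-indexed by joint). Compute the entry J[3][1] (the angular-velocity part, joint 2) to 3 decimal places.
axis z_1 = (0.8660,0.5000,0.0000); lever o_n−o_1 = (2.7321,-0.7321,0.0000)
cross product → J_v[:, 1] = (0.0000,-0.0000,-2.0000)
J_ω[:, 1] = z_1
entry J[3][1] = 0.8660

0.866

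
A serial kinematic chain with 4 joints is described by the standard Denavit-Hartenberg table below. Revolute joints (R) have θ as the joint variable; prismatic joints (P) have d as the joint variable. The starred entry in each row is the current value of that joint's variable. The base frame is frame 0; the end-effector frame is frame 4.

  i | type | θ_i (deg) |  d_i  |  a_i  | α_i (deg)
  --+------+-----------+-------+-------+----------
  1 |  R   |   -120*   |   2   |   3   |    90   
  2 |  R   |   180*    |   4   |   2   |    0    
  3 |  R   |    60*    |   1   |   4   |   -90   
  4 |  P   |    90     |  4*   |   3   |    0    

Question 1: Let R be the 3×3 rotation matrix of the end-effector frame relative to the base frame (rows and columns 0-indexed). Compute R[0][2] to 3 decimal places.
End-effector z-axis (col 2 of R) = (-0.4330,-0.7500,-0.5000)
R[0][2] = -0.4330

-0.433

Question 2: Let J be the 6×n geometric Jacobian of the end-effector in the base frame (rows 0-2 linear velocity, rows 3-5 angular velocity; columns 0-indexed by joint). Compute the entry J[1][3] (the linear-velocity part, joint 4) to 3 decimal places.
prismatic axis z_3 = (-0.4330,-0.7500,-0.5000)
J_v[:, 3] = z_3; J_ω[:, 3] = (0,0,0)
entry J[1][3] = -0.7500

-0.750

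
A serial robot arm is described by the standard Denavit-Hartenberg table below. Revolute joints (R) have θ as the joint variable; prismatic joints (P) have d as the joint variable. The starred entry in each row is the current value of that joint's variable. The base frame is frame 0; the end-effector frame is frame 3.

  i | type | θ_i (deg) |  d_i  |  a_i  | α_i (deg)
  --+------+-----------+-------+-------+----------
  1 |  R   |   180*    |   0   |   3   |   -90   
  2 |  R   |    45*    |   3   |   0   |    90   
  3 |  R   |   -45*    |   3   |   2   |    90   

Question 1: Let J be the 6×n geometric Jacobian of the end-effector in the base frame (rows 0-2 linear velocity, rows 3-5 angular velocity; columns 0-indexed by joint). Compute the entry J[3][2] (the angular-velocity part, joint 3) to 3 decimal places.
-0.707

axis z_2 = (-0.7071,0.0000,0.7071); lever o_n−o_2 = (-3.1213,1.4142,1.1213)
cross product → J_v[:, 2] = (-1.0000,-1.4142,-1.0000)
J_ω[:, 2] = z_2
entry J[3][2] = -0.7071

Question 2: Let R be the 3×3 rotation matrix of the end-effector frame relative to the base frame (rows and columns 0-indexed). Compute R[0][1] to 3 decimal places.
-0.707

End-effector y-axis (col 1 of R) = (-0.7071,0.0000,0.7071)
R[0][1] = -0.7071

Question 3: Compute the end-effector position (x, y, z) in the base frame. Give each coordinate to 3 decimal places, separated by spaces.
after link 1: o_1 = (-3.0000, 0.0000, 0.0000)
after link 2: o_2 = (-3.0000, -3.0000, 0.0000)
after link 3: o_3 = (-6.1213, -1.5858, 1.1213)

-6.121 -1.586 1.121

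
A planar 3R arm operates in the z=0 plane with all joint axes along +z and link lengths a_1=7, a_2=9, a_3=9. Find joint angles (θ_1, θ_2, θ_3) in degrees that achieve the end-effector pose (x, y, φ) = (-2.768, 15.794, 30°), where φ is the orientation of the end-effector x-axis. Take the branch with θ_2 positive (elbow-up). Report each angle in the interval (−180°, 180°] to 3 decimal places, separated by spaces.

wrist centre = target − a_3·(cos φ, sin φ) = (-10.5622, 11.2940)
cos θ_2 = (239.1151−7²−9²)/(2·7·9) = 0.8660; θ_2 = 30.0037° (elbow-up)
β = atan2(11.2940,-10.5622) = 133.0824°; ψ = atan2(4.5005,14.7939) = 16.9204°
θ_1 = β − ψ = 116.1620°
θ_3 = φ − θ_1 − θ_2 = -116.1657° (wrapped to (-180°,180°])

116.162 30.004 -116.166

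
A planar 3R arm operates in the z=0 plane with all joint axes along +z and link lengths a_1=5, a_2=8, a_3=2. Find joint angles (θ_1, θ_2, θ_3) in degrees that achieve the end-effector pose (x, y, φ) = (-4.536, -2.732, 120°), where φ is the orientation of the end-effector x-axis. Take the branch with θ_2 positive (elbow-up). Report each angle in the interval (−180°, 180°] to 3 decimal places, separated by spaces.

wrist centre = target − a_3·(cos φ, sin φ) = (-3.5360, -4.4641)
cos θ_2 = (32.4310−5²−8²)/(2·5·8) = -0.7071; θ_2 = 135.0004° (elbow-up)
β = atan2(-4.4641,-3.5360) = -128.3829°; ψ = atan2(5.6568,-0.6569) = 96.6238°
θ_1 = β − ψ = -225.0067°
θ_3 = φ − θ_1 − θ_2 = -149.9937° (wrapped to (-180°,180°])

134.993 135.000 -149.994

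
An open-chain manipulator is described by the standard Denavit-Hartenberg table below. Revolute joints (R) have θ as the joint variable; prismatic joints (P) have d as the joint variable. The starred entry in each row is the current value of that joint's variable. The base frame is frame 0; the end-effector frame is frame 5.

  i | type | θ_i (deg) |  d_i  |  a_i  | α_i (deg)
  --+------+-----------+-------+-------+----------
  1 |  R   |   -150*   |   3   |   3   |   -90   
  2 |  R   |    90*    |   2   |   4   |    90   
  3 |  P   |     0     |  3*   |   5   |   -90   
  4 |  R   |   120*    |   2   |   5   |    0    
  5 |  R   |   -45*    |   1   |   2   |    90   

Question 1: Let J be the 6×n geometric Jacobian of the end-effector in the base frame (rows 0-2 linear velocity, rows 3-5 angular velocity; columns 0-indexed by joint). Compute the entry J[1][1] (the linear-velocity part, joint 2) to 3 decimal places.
axis z_1 = (0.5000,-0.8660,0.0000); lever o_n−o_1 = (5.3250,-2.6991,-7.0176)
cross product → J_v[:, 1] = (6.0775,3.5088,3.2620)
J_ω[:, 1] = z_1
entry J[1][1] = 3.5088

3.509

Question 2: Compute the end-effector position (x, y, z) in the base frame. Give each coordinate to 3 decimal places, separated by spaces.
after link 1: o_1 = (-2.5981, -1.5000, 3.0000)
after link 2: o_2 = (-1.5981, -3.2321, -1.0000)
after link 3: o_3 = (-4.1962, -4.7321, -6.0000)
after link 4: o_4 = (0.5538, -4.2990, -3.5000)
after link 5: o_5 = (2.7269, -4.1991, -4.0176)

2.727 -4.199 -4.018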